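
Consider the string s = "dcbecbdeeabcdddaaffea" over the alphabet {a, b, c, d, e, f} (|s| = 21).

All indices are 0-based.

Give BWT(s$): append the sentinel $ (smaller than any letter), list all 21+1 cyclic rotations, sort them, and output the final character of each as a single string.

aedeaaccedbd$dcbfebdfa

rank  rotation                last
    0  $dcbecbdeeabcdddaaffea  a
    1  a$dcbecbdeeabcdddaaffe  e
    2  aaffea$dcbecbdeeabcddd  d
    3  abcdddaaffea$dcbecbdee  e
    4  affea$dcbecbdeeabcddda  a
    5  bcdddaaffea$dcbecbdeea  a
    6  bdeeabcdddaaffea$dcbec  c
    7  becbdeeabcdddaaffea$dc  c
    8  cbdeeabcdddaaffea$dcbe  e
    9  cbecbdeeabcdddaaffea$d  d
   10  cdddaaffea$dcbecbdeeab  b
   11  daaffea$dcbecbdeeabcdd  d
   12  dcbecbdeeabcdddaaffea$  $
   13  ddaaffea$dcbecbdeeabcd  d
   14  dddaaffea$dcbecbdeeabc  c
   15  deeabcdddaaffea$dcbecb  b
   16  ea$dcbecbdeeabcdddaaff  f
   17  eabcdddaaffea$dcbecbde  e
   18  ecbdeeabcdddaaffea$dcb  b
   19  eeabcdddaaffea$dcbecbd  d
   20  fea$dcbecbdeeabcdddaaf  f
   21  ffea$dcbecbdeeabcdddaa  a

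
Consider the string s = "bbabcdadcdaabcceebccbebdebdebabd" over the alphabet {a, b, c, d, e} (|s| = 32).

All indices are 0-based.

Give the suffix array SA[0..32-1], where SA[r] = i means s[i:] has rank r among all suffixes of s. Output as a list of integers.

rank→(start, suffix):
  0 → (10, 'aabcceebccbebdebdebabd')
  1 → (11, 'abcceebccbebdebdebabd')
  2 → (2, 'abcdadcdaabcceebccbebdebdebabd')
  3 → (29, 'abd')
  4 → (6, 'adcdaabcceebccbebdebdebabd')
  5 → (1, 'babcdadcdaabcceebccbebdebdebabd')
  6 → (28, 'babd')
  7 → (0, 'bbabcdadcdaabcceebccbebdebdebabd')
  8 → (17, 'bccbebdebdebabd')
  9 → (12, 'bcceebccbebdebdebabd')
  10 → (3, 'bcdadcdaabcceebccbebdebdebabd')
  11 → (30, 'bd')
  12 → (25, 'bdebabd')
  13 → (22, 'bdebdebabd')
  14 → (20, 'bebdebdebabd')
  15 → (19, 'cbebdebdebabd')
  16 → (18, 'ccbebdebdebabd')
  17 → (13, 'cceebccbebdebdebabd')
  18 → (8, 'cdaabcceebccbebdebdebabd')
  19 → (4, 'cdadcdaabcceebccbebdebdebabd')
  20 → (14, 'ceebccbebdebdebabd')
  21 → (31, 'd')
  22 → (9, 'daabcceebccbebdebdebabd')
  23 → (5, 'dadcdaabcceebccbebdebdebabd')
  24 → (7, 'dcdaabcceebccbebdebdebabd')
  25 → (26, 'debabd')
  26 → (23, 'debdebabd')
  27 → (27, 'ebabd')
  28 → (16, 'ebccbebdebdebabd')
  29 → (24, 'ebdebabd')
  30 → (21, 'ebdebdebabd')
  31 → (15, 'eebccbebdebdebabd')

[10, 11, 2, 29, 6, 1, 28, 0, 17, 12, 3, 30, 25, 22, 20, 19, 18, 13, 8, 4, 14, 31, 9, 5, 7, 26, 23, 27, 16, 24, 21, 15]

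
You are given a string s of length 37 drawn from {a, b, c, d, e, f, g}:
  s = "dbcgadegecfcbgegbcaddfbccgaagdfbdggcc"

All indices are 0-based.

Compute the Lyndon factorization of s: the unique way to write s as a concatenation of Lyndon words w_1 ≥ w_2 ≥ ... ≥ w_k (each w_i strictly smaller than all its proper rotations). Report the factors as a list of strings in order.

["d", "bcg", "adegecfcbgegbc", "addfbccg", "aagdfbdggcc"]

emit factor 1: 'd' (i=0, period=1)
emit factor 2: 'bcg' (i=1, period=3)
emit factor 3: 'adegecfcbgegbc' (i=4, period=14)
emit factor 4: 'addfbccg' (i=18, period=8)
emit factor 5: 'aagdfbdggcc' (i=26, period=11)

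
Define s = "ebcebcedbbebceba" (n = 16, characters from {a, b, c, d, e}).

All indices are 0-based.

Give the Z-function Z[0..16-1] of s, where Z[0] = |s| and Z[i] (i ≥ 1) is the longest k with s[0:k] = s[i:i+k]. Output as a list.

Z[0]=16
i=1: fresh scan; Z[1]=0
i=2: fresh scan; Z[2]=0
i=3: fresh scan; Z[3]=4 scan→box=[3,7)
i=4: min(r-i=3, Z[1]=0)=0; Z[4]=0
i=5: min(r-i=2, Z[2]=0)=0; Z[5]=0
i=6: min(r-i=1, Z[3]=4)=1; Z[6]=1
i=7: fresh scan; Z[7]=0
i=8: fresh scan; Z[8]=0
i=9: fresh scan; Z[9]=0
i=10: fresh scan; Z[10]=5 scan→box=[10,15)
i=11: min(r-i=4, Z[1]=0)=0; Z[11]=0
i=12: min(r-i=3, Z[2]=0)=0; Z[12]=0
i=13: min(r-i=2, Z[3]=4)=2; Z[13]=2
i=14: min(r-i=1, Z[4]=0)=0; Z[14]=0
i=15: fresh scan; Z[15]=0

[16, 0, 0, 4, 0, 0, 1, 0, 0, 0, 5, 0, 0, 2, 0, 0]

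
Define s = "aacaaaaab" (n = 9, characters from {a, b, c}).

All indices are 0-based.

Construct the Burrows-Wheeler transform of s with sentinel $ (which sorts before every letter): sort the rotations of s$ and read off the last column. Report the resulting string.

rank  rotation    last
    0  $aacaaaaab  b
    1  aaaaab$aac  c
    2  aaaab$aaca  a
    3  aaab$aacaa  a
    4  aab$aacaaa  a
    5  aacaaaaab$  $
    6  ab$aacaaaa  a
    7  acaaaaab$a  a
    8  b$aacaaaaa  a
    9  caaaaab$aa  a

bcaaa$aaaa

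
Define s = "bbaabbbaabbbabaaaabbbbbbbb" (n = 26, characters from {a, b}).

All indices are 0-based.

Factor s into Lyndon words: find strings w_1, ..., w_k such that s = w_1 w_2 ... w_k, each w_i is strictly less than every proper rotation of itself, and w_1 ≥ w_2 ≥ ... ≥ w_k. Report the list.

["b", "b", "aabbbaabbbab", "aaaabbbbbbbb"]

emit factor 1: 'b' (i=0, period=1)
emit factor 2: 'b' (i=1, period=1)
emit factor 3: 'aabbbaabbbab' (i=2, period=12)
emit factor 4: 'aaaabbbbbbbb' (i=14, period=12)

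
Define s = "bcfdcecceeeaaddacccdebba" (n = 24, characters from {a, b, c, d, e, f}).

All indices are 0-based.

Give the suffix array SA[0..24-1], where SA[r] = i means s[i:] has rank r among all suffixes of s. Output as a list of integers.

[23, 11, 15, 12, 22, 21, 0, 16, 17, 6, 18, 4, 7, 1, 14, 3, 13, 19, 10, 20, 5, 9, 8, 2]

rank | idx | suffix
   0 |  23 | a
   1 |  11 | aaddacccdebba
   2 |  15 | acccdebba
   3 |  12 | addacccdebba
   4 |  22 | ba
   5 |  21 | bba
   6 |   0 | bcfdcecceeeaaddacccdebba
   7 |  16 | cccdebba
   8 |  17 | ccdebba
   9 |   6 | cceeeaaddacccdebba
  10 |  18 | cdebba
  11 |   4 | cecceeeaaddacccdebba
  12 |   7 | ceeeaaddacccdebba
  13 |   1 | cfdcecceeeaaddacccdebba
  14 |  14 | dacccdebba
  15 |   3 | dcecceeeaaddacccdebba
  16 |  13 | ddacccdebba
  17 |  19 | debba
  18 |  10 | eaaddacccdebba
  19 |  20 | ebba
  20 |   5 | ecceeeaaddacccdebba
  21 |   9 | eeaaddacccdebba
  22 |   8 | eeeaaddacccdebba
  23 |   2 | fdcecceeeaaddacccdebba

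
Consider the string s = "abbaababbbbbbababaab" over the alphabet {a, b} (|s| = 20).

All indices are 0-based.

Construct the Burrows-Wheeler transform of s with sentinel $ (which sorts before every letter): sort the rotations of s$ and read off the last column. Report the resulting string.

bbbabba$baababaabbbba

rank  rotation               last
    0  $abbaababbbbbbababaab  b
    1  aab$abbaababbbbbbabab  b
    2  aababbbbbbababaab$abb  b
    3  ab$abbaababbbbbbababa  a
    4  abaab$abbaababbbbbbab  b
    5  ababaab$abbaababbbbbb  b
    6  ababbbbbbababaab$abba  a
    7  abbaababbbbbbababaab$  $
    8  abbbbbbababaab$abbaab  b
    9  b$abbaababbbbbbababaa  a
   10  baab$abbaababbbbbbaba  a
   11  baababbbbbbababaab$ab  b
   12  babaab$abbaababbbbbba  a
   13  bababaab$abbaababbbbb  b
   14  babbbbbbababaab$abbaa  a
   15  bbaababbbbbbababaab$a  a
   16  bbababaab$abbaababbbb  b
   17  bbbababaab$abbaababbb  b
   18  bbbbababaab$abbaababb  b
   19  bbbbbababaab$abbaabab  b
   20  bbbbbbababaab$abbaaba  a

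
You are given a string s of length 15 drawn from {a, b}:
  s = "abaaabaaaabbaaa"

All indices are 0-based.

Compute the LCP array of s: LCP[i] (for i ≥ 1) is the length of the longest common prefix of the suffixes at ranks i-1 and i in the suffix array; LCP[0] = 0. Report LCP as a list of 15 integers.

[0, 1, 2, 3, 3, 4, 2, 3, 1, 5, 2, 0, 4, 4, 1]

rank | idx | suffix
   0 |  14 | a
   1 |  13 | aa
   2 |  12 | aaa
   3 |   6 | aaaabbaaa
   4 |   2 | aaabaaaabbaaa
   5 |   7 | aaabbaaa
   6 |   3 | aabaaaabbaaa
   7 |   8 | aabbaaa
   8 |   4 | abaaaabbaaa
   9 |   0 | abaaabaaaabbaaa
  10 |   9 | abbaaa
  11 |  11 | baaa
  12 |   5 | baaaabbaaa
  13 |   1 | baaabaaaabbaaa
  14 |  10 | bbaaa

SA = [14, 13, 12, 6, 2, 7, 3, 8, 4, 0, 9, 11, 5, 1, 10]
rank  pair      lcp
   1  s[14:],s[13:]  1  'a'
   2  s[13:],s[12:]  2  'aa'
   3  s[12:],s[6:]  3  'aaa'
   4  s[6:],s[2:]  3  'aaa'
   5  s[2:],s[7:]  4  'aaab'
   6  s[7:],s[3:]  2  'aa'
   7  s[3:],s[8:]  3  'aab'
   8  s[8:],s[4:]  1  'a'
   9  s[4:],s[0:]  5  'abaaa'
  10  s[0:],s[9:]  2  'ab'
  11  s[9:],s[11:]  0  ''
  12  s[11:],s[5:]  4  'baaa'
  13  s[5:],s[1:]  4  'baaa'
  14  s[1:],s[10:]  1  'b'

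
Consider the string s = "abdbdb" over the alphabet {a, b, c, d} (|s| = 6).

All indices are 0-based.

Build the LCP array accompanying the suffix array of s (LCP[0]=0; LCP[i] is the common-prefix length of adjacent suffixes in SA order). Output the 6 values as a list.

[0, 0, 1, 3, 0, 2]

sorted suffixes:
  #0 SA[0]=0  'abdbdb'
  #1 SA[1]=5  'b'
  #2 SA[2]=3  'bdb'
  #3 SA[3]=1  'bdbdb'
  #4 SA[4]=4  'db'
  #5 SA[5]=2  'dbdb'

SA = [0, 5, 3, 1, 4, 2]
rank  pair      lcp
   1  s[0:],s[5:]  0  ''
   2  s[5:],s[3:]  1  'b'
   3  s[3:],s[1:]  3  'bdb'
   4  s[1:],s[4:]  0  ''
   5  s[4:],s[2:]  2  'db'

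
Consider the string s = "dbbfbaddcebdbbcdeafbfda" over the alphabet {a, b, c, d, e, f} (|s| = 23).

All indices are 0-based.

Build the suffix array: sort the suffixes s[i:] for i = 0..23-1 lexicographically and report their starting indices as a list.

[22, 5, 17, 4, 12, 1, 13, 10, 2, 19, 14, 8, 21, 11, 0, 7, 6, 15, 16, 9, 3, 18, 20]

rank | idx | suffix
   0 |  22 | a
   1 |   5 | addcebdbbcdeafbfda
   2 |  17 | afbfda
   3 |   4 | baddcebdbbcdeafbfda
   4 |  12 | bbcdeafbfda
   5 |   1 | bbfbaddcebdbbcdeafbfda
   6 |  13 | bcdeafbfda
   7 |  10 | bdbbcdeafbfda
   8 |   2 | bfbaddcebdbbcdeafbfda
   9 |  19 | bfda
  10 |  14 | cdeafbfda
  11 |   8 | cebdbbcdeafbfda
  12 |  21 | da
  13 |  11 | dbbcdeafbfda
  14 |   0 | dbbfbaddcebdbbcdeafbfda
  15 |   7 | dcebdbbcdeafbfda
  16 |   6 | ddcebdbbcdeafbfda
  17 |  15 | deafbfda
  18 |  16 | eafbfda
  19 |   9 | ebdbbcdeafbfda
  20 |   3 | fbaddcebdbbcdeafbfda
  21 |  18 | fbfda
  22 |  20 | fda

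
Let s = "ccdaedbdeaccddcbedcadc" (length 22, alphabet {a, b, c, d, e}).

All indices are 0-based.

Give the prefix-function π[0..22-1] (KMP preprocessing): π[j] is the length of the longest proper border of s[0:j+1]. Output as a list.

[0, 1, 0, 0, 0, 0, 0, 0, 0, 0, 1, 2, 3, 0, 1, 0, 0, 0, 1, 0, 0, 1]

π[0] = 0
j=1 s[j]='c': π[1]=1 (border 'c')
j=2 s[j]='d': k: 1→0; π[2]=0 (border '')
j=3 s[j]='a': π[3]=0 (border '')
j=4 s[j]='e': π[4]=0 (border '')
j=5 s[j]='d': π[5]=0 (border '')
j=6 s[j]='b': π[6]=0 (border '')
j=7 s[j]='d': π[7]=0 (border '')
j=8 s[j]='e': π[8]=0 (border '')
j=9 s[j]='a': π[9]=0 (border '')
j=10 s[j]='c': π[10]=1 (border 'c')
j=11 s[j]='c': π[11]=2 (border 'cc')
j=12 s[j]='d': π[12]=3 (border 'ccd')
j=13 s[j]='d': k: 3→0; π[13]=0 (border '')
j=14 s[j]='c': π[14]=1 (border 'c')
j=15 s[j]='b': k: 1→0; π[15]=0 (border '')
j=16 s[j]='e': π[16]=0 (border '')
j=17 s[j]='d': π[17]=0 (border '')
j=18 s[j]='c': π[18]=1 (border 'c')
j=19 s[j]='a': k: 1→0; π[19]=0 (border '')
j=20 s[j]='d': π[20]=0 (border '')
j=21 s[j]='c': π[21]=1 (border 'c')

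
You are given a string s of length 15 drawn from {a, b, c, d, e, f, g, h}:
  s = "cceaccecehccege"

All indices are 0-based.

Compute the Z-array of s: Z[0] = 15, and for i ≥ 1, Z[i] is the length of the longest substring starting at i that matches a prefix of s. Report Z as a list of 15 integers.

Z[0]=15
i=1: i≥r, start 0; Z[1]=1 scan→box=[1,2)
i=2: i≥r, start 0; Z[2]=0
i=3: i≥r, start 0; Z[3]=0
i=4: i≥r, start 0; Z[4]=3 scan→box=[4,7)
i=5: min(r-i=2, Z[1]=1)=1; Z[5]=1
i=6: min(r-i=1, Z[2]=0)=0; Z[6]=0
i=7: i≥r, start 0; Z[7]=1 scan→box=[7,8)
i=8: i≥r, start 0; Z[8]=0
i=9: i≥r, start 0; Z[9]=0
i=10: i≥r, start 0; Z[10]=3 scan→box=[10,13)
i=11: min(r-i=2, Z[1]=1)=1; Z[11]=1
i=12: min(r-i=1, Z[2]=0)=0; Z[12]=0
i=13: i≥r, start 0; Z[13]=0
i=14: i≥r, start 0; Z[14]=0

[15, 1, 0, 0, 3, 1, 0, 1, 0, 0, 3, 1, 0, 0, 0]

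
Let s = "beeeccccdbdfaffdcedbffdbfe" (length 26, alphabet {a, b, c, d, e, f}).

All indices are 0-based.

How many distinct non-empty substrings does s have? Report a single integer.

320

rank | idx | suffix
   0 |  12 | affdcedbffdbfe
   1 |   9 | bdfaffdcedbffdbfe
   2 |   0 | beeeccccdbdfaffdcedbffdbfe
   3 |  23 | bfe
   4 |  19 | bffdbfe
   5 |   4 | ccccdbdfaffdcedbffdbfe
   6 |   5 | cccdbdfaffdcedbffdbfe
   7 |   6 | ccdbdfaffdcedbffdbfe
   8 |   7 | cdbdfaffdcedbffdbfe
   9 |  16 | cedbffdbfe
  10 |   8 | dbdfaffdcedbffdbfe
  11 |  22 | dbfe
  12 |  18 | dbffdbfe
  13 |  15 | dcedbffdbfe
  14 |  10 | dfaffdcedbffdbfe
  15 |  25 | e
  16 |   3 | eccccdbdfaffdcedbffdbfe
  17 |  17 | edbffdbfe
  18 |   2 | eeccccdbdfaffdcedbffdbfe
  19 |   1 | eeeccccdbdfaffdcedbffdbfe
  20 |  11 | faffdcedbffdbfe
  21 |  21 | fdbfe
  22 |  14 | fdcedbffdbfe
  23 |  24 | fe
  24 |  20 | ffdbfe
  25 |  13 | ffdcedbffdbfe

SA = [12, 9, 0, 23, 19, 4, 5, 6, 7, 16, 8, 22, 18, 15, 10, 25, 3, 17, 2, 1, 11, 21, 14, 24, 20, 13]
i: (SA[i-1],SA[i]) lcp shared
  1: (12,9) 0 ''
  2: (9,0) 1 'b'
  3: (0,23) 1 'b'
  4: (23,19) 2 'bf'
  5: (19,4) 0 ''
  6: (4,5) 3 'ccc'
  7: (5,6) 2 'cc'
  8: (6,7) 1 'c'
  9: (7,16) 1 'c'
  10: (16,8) 0 ''
  11: (8,22) 2 'db'
  12: (22,18) 3 'dbf'
  13: (18,15) 1 'd'
  14: (15,10) 1 'd'
  15: (10,25) 0 ''
  16: (25,3) 1 'e'
  17: (3,17) 1 'e'
  18: (17,2) 1 'e'
  19: (2,1) 2 'ee'
  20: (1,11) 0 ''
  21: (11,21) 1 'f'
  22: (21,14) 2 'fd'
  23: (14,24) 1 'f'
  24: (24,20) 1 'f'
  25: (20,13) 3 'ffd'

n(n+1)/2 = 26·27/2 = 351
Σ LCP = 0 + 0 + 1 + 1 + 2 + 0 + 3 + 2 + 1 + 1 + 0 + 2 + 3 + 1 + 1 + 0 + 1 + 1 + 1 + 2 + 0 + 1 + 2 + 1 + 1 + 3 = 31
distinct = 351 − 31 = 320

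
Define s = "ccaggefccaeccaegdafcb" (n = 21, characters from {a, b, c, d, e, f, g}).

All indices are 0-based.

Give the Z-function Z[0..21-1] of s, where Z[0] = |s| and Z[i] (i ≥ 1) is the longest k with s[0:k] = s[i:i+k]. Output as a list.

[21, 1, 0, 0, 0, 0, 0, 3, 1, 0, 0, 3, 1, 0, 0, 0, 0, 0, 0, 1, 0]

Z[0]=21
i=1: outside box; Z[1]=1 scan→box=[1,2)
i=2: outside box; Z[2]=0
i=3: outside box; Z[3]=0
i=4: outside box; Z[4]=0
i=5: outside box; Z[5]=0
i=6: outside box; Z[6]=0
i=7: outside box; Z[7]=3 scan→box=[7,10)
i=8: min(r-i=2, Z[1]=1)=1; Z[8]=1
i=9: min(r-i=1, Z[2]=0)=0; Z[9]=0
i=10: outside box; Z[10]=0
i=11: outside box; Z[11]=3 scan→box=[11,14)
i=12: min(r-i=2, Z[1]=1)=1; Z[12]=1
i=13: min(r-i=1, Z[2]=0)=0; Z[13]=0
i=14: outside box; Z[14]=0
i=15: outside box; Z[15]=0
i=16: outside box; Z[16]=0
i=17: outside box; Z[17]=0
i=18: outside box; Z[18]=0
i=19: outside box; Z[19]=1 scan→box=[19,20)
i=20: outside box; Z[20]=0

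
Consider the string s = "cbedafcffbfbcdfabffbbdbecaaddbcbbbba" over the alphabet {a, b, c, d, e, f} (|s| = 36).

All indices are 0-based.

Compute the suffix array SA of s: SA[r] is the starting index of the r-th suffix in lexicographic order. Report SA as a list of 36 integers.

[35, 25, 15, 26, 4, 34, 33, 32, 31, 19, 29, 11, 20, 22, 1, 9, 16, 24, 30, 0, 12, 6, 3, 28, 21, 27, 13, 23, 2, 14, 18, 10, 8, 5, 17, 7]

sorted suffixes:
  #0 SA[0]=35  'a'
  #1 SA[1]=25  'aaddbcbbbba'
  #2 SA[2]=15  'abffbbdbecaaddbcbbbba'
  #3 SA[3]=26  'addbcbbbba'
  #4 SA[4]=4  'afcffbfbcdfabffbbdbecaaddbcbbbba'
  #5 SA[5]=34  'ba'
  #6 SA[6]=33  'bba'
  #7 SA[7]=32  'bbba'
  #8 SA[8]=31  'bbbba'
  #9 SA[9]=19  'bbdbecaaddbcbbbba'
  #10 SA[10]=29  'bcbbbba'
  #11 SA[11]=11  'bcdfabffbbdbecaaddbcbbbba'
  #12 SA[12]=20  'bdbecaaddbcbbbba'
  #13 SA[13]=22  'becaaddbcbbbba'
  #14 SA[14]=1  'bedafcffbfbcdfabffbbdbecaaddbcbbbba'
  #15 SA[15]=9  'bfbcdfabffbbdbecaaddbcbbbba'
  #16 SA[16]=16  'bffbbdbecaaddbcbbbba'
  #17 SA[17]=24  'caaddbcbbbba'
  #18 SA[18]=30  'cbbbba'
  #19 SA[19]=0  'cbedafcffbfbcdfabffbbdbecaaddbcbbbba'
  #20 SA[20]=12  'cdfabffbbdbecaaddbcbbbba'
  #21 SA[21]=6  'cffbfbcdfabffbbdbecaaddbcbbbba'
  #22 SA[22]=3  'dafcffbfbcdfabffbbdbecaaddbcbbbba'
  #23 SA[23]=28  'dbcbbbba'
  #24 SA[24]=21  'dbecaaddbcbbbba'
  #25 SA[25]=27  'ddbcbbbba'
  #26 SA[26]=13  'dfabffbbdbecaaddbcbbbba'
  #27 SA[27]=23  'ecaaddbcbbbba'
  #28 SA[28]=2  'edafcffbfbcdfabffbbdbecaaddbcbbbba'
  #29 SA[29]=14  'fabffbbdbecaaddbcbbbba'
  #30 SA[30]=18  'fbbdbecaaddbcbbbba'
  #31 SA[31]=10  'fbcdfabffbbdbecaaddbcbbbba'
  #32 SA[32]=8  'fbfbcdfabffbbdbecaaddbcbbbba'
  #33 SA[33]=5  'fcffbfbcdfabffbbdbecaaddbcbbbba'
  #34 SA[34]=17  'ffbbdbecaaddbcbbbba'
  #35 SA[35]=7  'ffbfbcdfabffbbdbecaaddbcbbbba'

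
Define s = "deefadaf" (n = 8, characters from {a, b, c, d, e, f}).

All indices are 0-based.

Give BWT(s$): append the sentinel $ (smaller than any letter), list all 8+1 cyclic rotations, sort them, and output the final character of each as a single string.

rank  rotation   last
    0  $deefadaf  f
    1  adaf$deef  f
    2  af$deefad  d
    3  daf$deefa  a
    4  deefadaf$  $
    5  eefadaf$d  d
    6  efadaf$de  e
    7  f$deefada  a
    8  fadaf$dee  e

ffda$deae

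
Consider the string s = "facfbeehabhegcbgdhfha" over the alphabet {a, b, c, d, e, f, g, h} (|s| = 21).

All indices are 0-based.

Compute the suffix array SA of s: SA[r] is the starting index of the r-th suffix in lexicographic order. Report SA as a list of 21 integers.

rank→(start, suffix):
  0 → (20, 'a')
  1 → (8, 'abhegcbgdhfha')
  2 → (1, 'acfbeehabhegcbgdhfha')
  3 → (4, 'beehabhegcbgdhfha')
  4 → (14, 'bgdhfha')
  5 → (9, 'bhegcbgdhfha')
  6 → (13, 'cbgdhfha')
  7 → (2, 'cfbeehabhegcbgdhfha')
  8 → (16, 'dhfha')
  9 → (5, 'eehabhegcbgdhfha')
  10 → (11, 'egcbgdhfha')
  11 → (6, 'ehabhegcbgdhfha')
  12 → (0, 'facfbeehabhegcbgdhfha')
  13 → (3, 'fbeehabhegcbgdhfha')
  14 → (18, 'fha')
  15 → (12, 'gcbgdhfha')
  16 → (15, 'gdhfha')
  17 → (19, 'ha')
  18 → (7, 'habhegcbgdhfha')
  19 → (10, 'hegcbgdhfha')
  20 → (17, 'hfha')

[20, 8, 1, 4, 14, 9, 13, 2, 16, 5, 11, 6, 0, 3, 18, 12, 15, 19, 7, 10, 17]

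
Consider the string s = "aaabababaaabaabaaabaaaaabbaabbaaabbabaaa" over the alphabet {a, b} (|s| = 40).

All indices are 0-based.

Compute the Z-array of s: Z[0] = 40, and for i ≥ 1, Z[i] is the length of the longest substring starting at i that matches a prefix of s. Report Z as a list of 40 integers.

Z[0]=40
i=1: fresh scan; Z[1]=2 scan→box=[1,3)
i=2: min(r-i=1, Z[1]=2)=1; Z[2]=1
i=3: fresh scan; Z[3]=0
i=4: fresh scan; Z[4]=1 scan→box=[4,5)
i=5: fresh scan; Z[5]=0
i=6: fresh scan; Z[6]=1 scan→box=[6,7)
i=7: fresh scan; Z[7]=0
i=8: fresh scan; Z[8]=5 scan→box=[8,13)
i=9: min(r-i=4, Z[1]=2)=2; Z[9]=2
i=10: min(r-i=3, Z[2]=1)=1; Z[10]=1
i=11: min(r-i=2, Z[3]=0)=0; Z[11]=0
i=12: min(r-i=1, Z[4]=1)=1; Z[12]=2 scan→box=[12,14)
i=13: min(r-i=1, Z[1]=2)=1; Z[13]=1
i=14: fresh scan; Z[14]=0
i=15: fresh scan; Z[15]=5 scan→box=[15,20)
i=16: min(r-i=4, Z[1]=2)=2; Z[16]=2
i=17: min(r-i=3, Z[2]=1)=1; Z[17]=1
i=18: min(r-i=2, Z[3]=0)=0; Z[18]=0
i=19: min(r-i=1, Z[4]=1)=1; Z[19]=3 scan→box=[19,22)
i=20: min(r-i=2, Z[1]=2)=2; Z[20]=3 scan→box=[20,23)
i=21: min(r-i=2, Z[1]=2)=2; Z[21]=4 scan→box=[21,25)
i=22: min(r-i=3, Z[1]=2)=2; Z[22]=2
i=23: min(r-i=2, Z[2]=1)=1; Z[23]=1
i=24: min(r-i=1, Z[3]=0)=0; Z[24]=0
i=25: fresh scan; Z[25]=0
i=26: fresh scan; Z[26]=2 scan→box=[26,28)
i=27: min(r-i=1, Z[1]=2)=1; Z[27]=1
i=28: fresh scan; Z[28]=0
i=29: fresh scan; Z[29]=0
i=30: fresh scan; Z[30]=4 scan→box=[30,34)
i=31: min(r-i=3, Z[1]=2)=2; Z[31]=2
i=32: min(r-i=2, Z[2]=1)=1; Z[32]=1
i=33: min(r-i=1, Z[3]=0)=0; Z[33]=0
i=34: fresh scan; Z[34]=0
i=35: fresh scan; Z[35]=1 scan→box=[35,36)
i=36: fresh scan; Z[36]=0
i=37: fresh scan; Z[37]=3 scan→box=[37,40)
i=38: min(r-i=2, Z[1]=2)=2; Z[38]=2
i=39: min(r-i=1, Z[2]=1)=1; Z[39]=1

[40, 2, 1, 0, 1, 0, 1, 0, 5, 2, 1, 0, 2, 1, 0, 5, 2, 1, 0, 3, 3, 4, 2, 1, 0, 0, 2, 1, 0, 0, 4, 2, 1, 0, 0, 1, 0, 3, 2, 1]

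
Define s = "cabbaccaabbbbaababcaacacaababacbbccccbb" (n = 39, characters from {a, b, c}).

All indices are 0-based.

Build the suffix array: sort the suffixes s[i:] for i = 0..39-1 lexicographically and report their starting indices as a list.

[24, 13, 7, 19, 25, 14, 27, 1, 8, 16, 22, 20, 29, 4, 38, 12, 26, 15, 28, 3, 37, 11, 2, 10, 9, 31, 17, 32, 23, 6, 18, 0, 21, 36, 30, 5, 35, 34, 33]

rank | idx | suffix
   0 |  24 | aababacbbccccbb
   1 |  13 | aababcaacacaababacbbccccbb
   2 |   7 | aabbbbaababcaacacaababacbbccccbb
   3 |  19 | aacacaababacbbccccbb
   4 |  25 | ababacbbccccbb
   5 |  14 | ababcaacacaababacbbccccbb
   6 |  27 | abacbbccccbb
   7 |   1 | abbaccaabbbbaababcaacacaababacbbccccbb
   8 |   8 | abbbbaababcaacacaababacbbccccbb
   9 |  16 | abcaacacaababacbbccccbb
  10 |  22 | acaababacbbccccbb
  11 |  20 | acacaababacbbccccbb
  12 |  29 | acbbccccbb
  13 |   4 | accaabbbbaababcaacacaababacbbccccbb
  14 |  38 | b
  15 |  12 | baababcaacacaababacbbccccbb
  16 |  26 | babacbbccccbb
  17 |  15 | babcaacacaababacbbccccbb
  18 |  28 | bacbbccccbb
  19 |   3 | baccaabbbbaababcaacacaababacbbccccbb
  20 |  37 | bb
  21 |  11 | bbaababcaacacaababacbbccccbb
  22 |   2 | bbaccaabbbbaababcaacacaababacbbccccbb
  23 |  10 | bbbaababcaacacaababacbbccccbb
  24 |   9 | bbbbaababcaacacaababacbbccccbb
  25 |  31 | bbccccbb
  26 |  17 | bcaacacaababacbbccccbb
  27 |  32 | bccccbb
  28 |  23 | caababacbbccccbb
  29 |   6 | caabbbbaababcaacacaababacbbccccbb
  30 |  18 | caacacaababacbbccccbb
  31 |   0 | cabbaccaabbbbaababcaacacaababacbbccccbb
  32 |  21 | cacaababacbbccccbb
  33 |  36 | cbb
  34 |  30 | cbbccccbb
  35 |   5 | ccaabbbbaababcaacacaababacbbccccbb
  36 |  35 | ccbb
  37 |  34 | cccbb
  38 |  33 | ccccbb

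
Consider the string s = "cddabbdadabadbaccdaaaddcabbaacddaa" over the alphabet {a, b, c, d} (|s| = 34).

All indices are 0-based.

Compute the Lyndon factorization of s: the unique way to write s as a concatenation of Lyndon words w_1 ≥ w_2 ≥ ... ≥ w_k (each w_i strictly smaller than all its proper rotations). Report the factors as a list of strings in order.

["cdd", "abbdad", "abadbaccd", "aaaddcabbaacdd", "a", "a"]

emit factor 1: 'cdd' (i=0, period=3)
emit factor 2: 'abbdad' (i=3, period=6)
emit factor 3: 'abadbaccd' (i=9, period=9)
emit factor 4: 'aaaddcabbaacdd' (i=18, period=14)
emit factor 5: 'a' (i=32, period=1)
emit factor 6: 'a' (i=33, period=1)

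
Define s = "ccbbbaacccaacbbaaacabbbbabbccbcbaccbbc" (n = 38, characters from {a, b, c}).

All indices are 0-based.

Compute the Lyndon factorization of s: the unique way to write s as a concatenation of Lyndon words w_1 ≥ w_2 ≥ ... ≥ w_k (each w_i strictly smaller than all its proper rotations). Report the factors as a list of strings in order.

emit factor 1: 'c' (i=0, period=1)
emit factor 2: 'c' (i=1, period=1)
emit factor 3: 'b' (i=2, period=1)
emit factor 4: 'b' (i=3, period=1)
emit factor 5: 'b' (i=4, period=1)
emit factor 6: 'aaccc' (i=5, period=5)
emit factor 7: 'aacbb' (i=10, period=5)
emit factor 8: 'aaacabbbbabbccbcbaccbbc' (i=15, period=23)

["c", "c", "b", "b", "b", "aaccc", "aacbb", "aaacabbbbabbccbcbaccbbc"]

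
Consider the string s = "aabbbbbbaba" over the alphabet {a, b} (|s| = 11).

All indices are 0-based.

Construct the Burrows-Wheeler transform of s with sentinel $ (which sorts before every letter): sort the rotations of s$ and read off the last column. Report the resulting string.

rank  rotation      last
    0  $aabbbbbbaba  a
    1  a$aabbbbbbab  b
    2  aabbbbbbaba$  $
    3  aba$aabbbbbb  b
    4  abbbbbbaba$a  a
    5  ba$aabbbbbba  a
    6  baba$aabbbbb  b
    7  bbaba$aabbbb  b
    8  bbbaba$aabbb  b
    9  bbbbaba$aabb  b
   10  bbbbbaba$aab  b
   11  bbbbbbaba$aa  a

ab$baabbbbba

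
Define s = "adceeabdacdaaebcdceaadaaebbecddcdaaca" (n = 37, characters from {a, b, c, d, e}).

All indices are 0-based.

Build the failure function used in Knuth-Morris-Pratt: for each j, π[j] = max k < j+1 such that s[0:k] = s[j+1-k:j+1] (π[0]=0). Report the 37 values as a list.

π[0] = 0
j=1 s[j]='d': π[1]=0 (border '')
j=2 s[j]='c': π[2]=0 (border '')
j=3 s[j]='e': π[3]=0 (border '')
j=4 s[j]='e': π[4]=0 (border '')
j=5 s[j]='a': π[5]=1 (border 'a')
j=6 s[j]='b': k: 1→0; π[6]=0 (border '')
j=7 s[j]='d': π[7]=0 (border '')
j=8 s[j]='a': π[8]=1 (border 'a')
j=9 s[j]='c': k: 1→0; π[9]=0 (border '')
j=10 s[j]='d': π[10]=0 (border '')
j=11 s[j]='a': π[11]=1 (border 'a')
j=12 s[j]='a': k: 1→0; π[12]=1 (border 'a')
j=13 s[j]='e': k: 1→0; π[13]=0 (border '')
j=14 s[j]='b': π[14]=0 (border '')
j=15 s[j]='c': π[15]=0 (border '')
j=16 s[j]='d': π[16]=0 (border '')
j=17 s[j]='c': π[17]=0 (border '')
j=18 s[j]='e': π[18]=0 (border '')
j=19 s[j]='a': π[19]=1 (border 'a')
j=20 s[j]='a': k: 1→0; π[20]=1 (border 'a')
j=21 s[j]='d': π[21]=2 (border 'ad')
j=22 s[j]='a': k: 2→0; π[22]=1 (border 'a')
j=23 s[j]='a': k: 1→0; π[23]=1 (border 'a')
j=24 s[j]='e': k: 1→0; π[24]=0 (border '')
j=25 s[j]='b': π[25]=0 (border '')
j=26 s[j]='b': π[26]=0 (border '')
j=27 s[j]='e': π[27]=0 (border '')
j=28 s[j]='c': π[28]=0 (border '')
j=29 s[j]='d': π[29]=0 (border '')
j=30 s[j]='d': π[30]=0 (border '')
j=31 s[j]='c': π[31]=0 (border '')
j=32 s[j]='d': π[32]=0 (border '')
j=33 s[j]='a': π[33]=1 (border 'a')
j=34 s[j]='a': k: 1→0; π[34]=1 (border 'a')
j=35 s[j]='c': k: 1→0; π[35]=0 (border '')
j=36 s[j]='a': π[36]=1 (border 'a')

[0, 0, 0, 0, 0, 1, 0, 0, 1, 0, 0, 1, 1, 0, 0, 0, 0, 0, 0, 1, 1, 2, 1, 1, 0, 0, 0, 0, 0, 0, 0, 0, 0, 1, 1, 0, 1]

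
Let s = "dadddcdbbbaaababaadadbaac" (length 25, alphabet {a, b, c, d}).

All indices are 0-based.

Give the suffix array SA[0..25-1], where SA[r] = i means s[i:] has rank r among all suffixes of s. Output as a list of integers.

rank→(start, suffix):
  0 → (10, 'aaababaadadbaac')
  1 → (11, 'aababaadadbaac')
  2 → (22, 'aac')
  3 → (16, 'aadadbaac')
  4 → (14, 'abaadadbaac')
  5 → (12, 'ababaadadbaac')
  6 → (23, 'ac')
  7 → (17, 'adadbaac')
  8 → (19, 'adbaac')
  9 → (1, 'adddcdbbbaaababaadadbaac')
  10 → (9, 'baaababaadadbaac')
  11 → (21, 'baac')
  12 → (15, 'baadadbaac')
  13 → (13, 'babaadadbaac')
  14 → (8, 'bbaaababaadadbaac')
  15 → (7, 'bbbaaababaadadbaac')
  16 → (24, 'c')
  17 → (5, 'cdbbbaaababaadadbaac')
  18 → (18, 'dadbaac')
  19 → (0, 'dadddcdbbbaaababaadadbaac')
  20 → (20, 'dbaac')
  21 → (6, 'dbbbaaababaadadbaac')
  22 → (4, 'dcdbbbaaababaadadbaac')
  23 → (3, 'ddcdbbbaaababaadadbaac')
  24 → (2, 'dddcdbbbaaababaadadbaac')

[10, 11, 22, 16, 14, 12, 23, 17, 19, 1, 9, 21, 15, 13, 8, 7, 24, 5, 18, 0, 20, 6, 4, 3, 2]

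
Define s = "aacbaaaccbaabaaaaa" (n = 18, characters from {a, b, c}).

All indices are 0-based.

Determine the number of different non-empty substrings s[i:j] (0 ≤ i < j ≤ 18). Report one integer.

135

sorted suffixes:
  #0 SA[0]=17  'a'
  #1 SA[1]=16  'aa'
  #2 SA[2]=15  'aaa'
  #3 SA[3]=14  'aaaa'
  #4 SA[4]=13  'aaaaa'
  #5 SA[5]=4  'aaaccbaabaaaaa'
  #6 SA[6]=10  'aabaaaaa'
  #7 SA[7]=0  'aacbaaaccbaabaaaaa'
  #8 SA[8]=5  'aaccbaabaaaaa'
  #9 SA[9]=11  'abaaaaa'
  #10 SA[10]=1  'acbaaaccbaabaaaaa'
  #11 SA[11]=6  'accbaabaaaaa'
  #12 SA[12]=12  'baaaaa'
  #13 SA[13]=3  'baaaccbaabaaaaa'
  #14 SA[14]=9  'baabaaaaa'
  #15 SA[15]=2  'cbaaaccbaabaaaaa'
  #16 SA[16]=8  'cbaabaaaaa'
  #17 SA[17]=7  'ccbaabaaaaa'

SA = [17, 16, 15, 14, 13, 4, 10, 0, 5, 11, 1, 6, 12, 3, 9, 2, 8, 7]
rank  pair      lcp
   1  s[17:],s[16:]  1  'a'
   2  s[16:],s[15:]  2  'aa'
   3  s[15:],s[14:]  3  'aaa'
   4  s[14:],s[13:]  4  'aaaa'
   5  s[13:],s[4:]  3  'aaa'
   6  s[4:],s[10:]  2  'aa'
   7  s[10:],s[0:]  2  'aa'
   8  s[0:],s[5:]  3  'aac'
   9  s[5:],s[11:]  1  'a'
  10  s[11:],s[1:]  1  'a'
  11  s[1:],s[6:]  2  'ac'
  12  s[6:],s[12:]  0  ''
  13  s[12:],s[3:]  4  'baaa'
  14  s[3:],s[9:]  3  'baa'
  15  s[9:],s[2:]  0  ''
  16  s[2:],s[8:]  4  'cbaa'
  17  s[8:],s[7:]  1  'c'

n(n+1)/2 = 18·19/2 = 171
Σ LCP = 0 + 1 + 2 + 3 + 4 + 3 + 2 + 2 + 3 + 1 + 1 + 2 + 0 + 4 + 3 + 0 + 4 + 1 = 36
distinct = 171 − 36 = 135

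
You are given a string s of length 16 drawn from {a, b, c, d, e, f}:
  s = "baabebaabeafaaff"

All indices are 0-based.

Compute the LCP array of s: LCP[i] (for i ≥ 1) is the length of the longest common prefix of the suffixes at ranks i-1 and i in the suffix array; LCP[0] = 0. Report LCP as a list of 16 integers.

sorted suffixes:
  #0 SA[0]=6  'aabeafaaff'
  #1 SA[1]=1  'aabebaabeafaaff'
  #2 SA[2]=12  'aaff'
  #3 SA[3]=7  'abeafaaff'
  #4 SA[4]=2  'abebaabeafaaff'
  #5 SA[5]=10  'afaaff'
  #6 SA[6]=13  'aff'
  #7 SA[7]=5  'baabeafaaff'
  #8 SA[8]=0  'baabebaabeafaaff'
  #9 SA[9]=8  'beafaaff'
  #10 SA[10]=3  'bebaabeafaaff'
  #11 SA[11]=9  'eafaaff'
  #12 SA[12]=4  'ebaabeafaaff'
  #13 SA[13]=15  'f'
  #14 SA[14]=11  'faaff'
  #15 SA[15]=14  'ff'

SA = [6, 1, 12, 7, 2, 10, 13, 5, 0, 8, 3, 9, 4, 15, 11, 14]
i: (SA[i-1],SA[i]) lcp shared
  1: (6,1) 4 'aabe'
  2: (1,12) 2 'aa'
  3: (12,7) 1 'a'
  4: (7,2) 3 'abe'
  5: (2,10) 1 'a'
  6: (10,13) 2 'af'
  7: (13,5) 0 ''
  8: (5,0) 5 'baabe'
  9: (0,8) 1 'b'
  10: (8,3) 2 'be'
  11: (3,9) 0 ''
  12: (9,4) 1 'e'
  13: (4,15) 0 ''
  14: (15,11) 1 'f'
  15: (11,14) 1 'f'

[0, 4, 2, 1, 3, 1, 2, 0, 5, 1, 2, 0, 1, 0, 1, 1]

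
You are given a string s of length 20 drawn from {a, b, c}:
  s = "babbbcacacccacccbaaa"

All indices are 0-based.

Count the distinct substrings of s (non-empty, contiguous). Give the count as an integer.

176

rank | idx | suffix
   0 |  19 | a
   1 |  18 | aa
   2 |  17 | aaa
   3 |   1 | abbbcacacccacccbaaa
   4 |   6 | acacccacccbaaa
   5 |   8 | acccacccbaaa
   6 |  12 | acccbaaa
   7 |  16 | baaa
   8 |   0 | babbbcacacccacccbaaa
   9 |   2 | bbbcacacccacccbaaa
  10 |   3 | bbcacacccacccbaaa
  11 |   4 | bcacacccacccbaaa
  12 |   5 | cacacccacccbaaa
  13 |   7 | cacccacccbaaa
  14 |  11 | cacccbaaa
  15 |  15 | cbaaa
  16 |  10 | ccacccbaaa
  17 |  14 | ccbaaa
  18 |   9 | cccacccbaaa
  19 |  13 | cccbaaa

SA = [19, 18, 17, 1, 6, 8, 12, 16, 0, 2, 3, 4, 5, 7, 11, 15, 10, 14, 9, 13]
i: (SA[i-1],SA[i]) lcp shared
  1: (19,18) 1 'a'
  2: (18,17) 2 'aa'
  3: (17,1) 1 'a'
  4: (1,6) 1 'a'
  5: (6,8) 2 'ac'
  6: (8,12) 4 'accc'
  7: (12,16) 0 ''
  8: (16,0) 2 'ba'
  9: (0,2) 1 'b'
  10: (2,3) 2 'bb'
  11: (3,4) 1 'b'
  12: (4,5) 0 ''
  13: (5,7) 3 'cac'
  14: (7,11) 5 'caccc'
  15: (11,15) 1 'c'
  16: (15,10) 1 'c'
  17: (10,14) 2 'cc'
  18: (14,9) 2 'cc'
  19: (9,13) 3 'ccc'

n(n+1)/2 = 20·21/2 = 210
Σ LCP = 0 + 1 + 2 + 1 + 1 + 2 + 4 + 0 + 2 + 1 + 2 + 1 + 0 + 3 + 5 + 1 + 1 + 2 + 2 + 3 = 34
distinct = 210 − 34 = 176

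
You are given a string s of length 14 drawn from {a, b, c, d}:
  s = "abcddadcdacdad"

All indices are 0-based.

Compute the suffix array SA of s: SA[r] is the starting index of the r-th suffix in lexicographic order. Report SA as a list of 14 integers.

[0, 9, 12, 5, 1, 7, 10, 2, 13, 8, 11, 4, 6, 3]

sorted suffixes:
  #0 SA[0]=0  'abcddadcdacdad'
  #1 SA[1]=9  'acdad'
  #2 SA[2]=12  'ad'
  #3 SA[3]=5  'adcdacdad'
  #4 SA[4]=1  'bcddadcdacdad'
  #5 SA[5]=7  'cdacdad'
  #6 SA[6]=10  'cdad'
  #7 SA[7]=2  'cddadcdacdad'
  #8 SA[8]=13  'd'
  #9 SA[9]=8  'dacdad'
  #10 SA[10]=11  'dad'
  #11 SA[11]=4  'dadcdacdad'
  #12 SA[12]=6  'dcdacdad'
  #13 SA[13]=3  'ddadcdacdad'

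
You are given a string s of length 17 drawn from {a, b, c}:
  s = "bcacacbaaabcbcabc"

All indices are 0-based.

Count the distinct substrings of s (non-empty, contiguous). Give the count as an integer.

rank | idx | suffix
   0 |   7 | aaabcbcabc
   1 |   8 | aabcbcabc
   2 |  14 | abc
   3 |   9 | abcbcabc
   4 |   2 | acacbaaabcbcabc
   5 |   4 | acbaaabcbcabc
   6 |   6 | baaabcbcabc
   7 |  15 | bc
   8 |  12 | bcabc
   9 |   0 | bcacacbaaabcbcabc
  10 |  10 | bcbcabc
  11 |  16 | c
  12 |  13 | cabc
  13 |   1 | cacacbaaabcbcabc
  14 |   3 | cacbaaabcbcabc
  15 |   5 | cbaaabcbcabc
  16 |  11 | cbcabc

SA = [7, 8, 14, 9, 2, 4, 6, 15, 12, 0, 10, 16, 13, 1, 3, 5, 11]
rank  pair      lcp
   1  s[7:],s[8:]  2  'aa'
   2  s[8:],s[14:]  1  'a'
   3  s[14:],s[9:]  3  'abc'
   4  s[9:],s[2:]  1  'a'
   5  s[2:],s[4:]  2  'ac'
   6  s[4:],s[6:]  0  ''
   7  s[6:],s[15:]  1  'b'
   8  s[15:],s[12:]  2  'bc'
   9  s[12:],s[0:]  3  'bca'
  10  s[0:],s[10:]  2  'bc'
  11  s[10:],s[16:]  0  ''
  12  s[16:],s[13:]  1  'c'
  13  s[13:],s[1:]  2  'ca'
  14  s[1:],s[3:]  3  'cac'
  15  s[3:],s[5:]  1  'c'
  16  s[5:],s[11:]  2  'cb'

n(n+1)/2 = 17·18/2 = 153
Σ LCP = 0 + 2 + 1 + 3 + 1 + 2 + 0 + 1 + 2 + 3 + 2 + 0 + 1 + 2 + 3 + 1 + 2 = 26
distinct = 153 − 26 = 127

127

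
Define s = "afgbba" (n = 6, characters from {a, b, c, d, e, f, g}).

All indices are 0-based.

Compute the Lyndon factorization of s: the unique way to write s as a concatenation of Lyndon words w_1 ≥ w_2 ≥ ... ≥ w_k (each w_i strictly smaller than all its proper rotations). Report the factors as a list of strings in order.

emit factor 1: 'afgbb' (i=0, period=5)
emit factor 2: 'a' (i=5, period=1)

["afgbb", "a"]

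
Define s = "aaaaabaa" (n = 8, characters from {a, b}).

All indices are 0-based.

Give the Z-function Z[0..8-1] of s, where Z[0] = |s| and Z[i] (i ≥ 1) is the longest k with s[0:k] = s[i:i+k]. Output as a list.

[8, 4, 3, 2, 1, 0, 2, 1]

Z[0]=8
i=1: outside box; Z[1]=4 grow→box=[1,5)
i=2: min(r-i=3, Z[1]=4)=3; Z[2]=3
i=3: min(r-i=2, Z[2]=3)=2; Z[3]=2
i=4: min(r-i=1, Z[3]=2)=1; Z[4]=1
i=5: outside box; Z[5]=0
i=6: outside box; Z[6]=2 grow→box=[6,8)
i=7: min(r-i=1, Z[1]=4)=1; Z[7]=1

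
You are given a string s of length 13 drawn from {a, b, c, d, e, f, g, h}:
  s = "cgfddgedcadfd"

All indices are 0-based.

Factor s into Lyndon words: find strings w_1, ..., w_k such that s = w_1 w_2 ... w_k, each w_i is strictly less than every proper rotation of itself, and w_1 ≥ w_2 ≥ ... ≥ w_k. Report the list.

["cgfddged", "c", "adfd"]

emit factor 1: 'cgfddged' (i=0, period=8)
emit factor 2: 'c' (i=8, period=1)
emit factor 3: 'adfd' (i=9, period=4)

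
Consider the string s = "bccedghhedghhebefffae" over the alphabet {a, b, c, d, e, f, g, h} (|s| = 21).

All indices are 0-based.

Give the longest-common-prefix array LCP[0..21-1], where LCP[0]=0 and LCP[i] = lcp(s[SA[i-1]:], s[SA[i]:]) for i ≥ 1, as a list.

[0, 0, 1, 0, 1, 0, 5, 0, 1, 1, 6, 1, 0, 1, 2, 0, 4, 0, 2, 1, 3]

rank→(start, suffix):
  0 → (19, 'ae')
  1 → (0, 'bccedghhedghhebefffae')
  2 → (14, 'befffae')
  3 → (1, 'ccedghhedghhebefffae')
  4 → (2, 'cedghhedghhebefffae')
  5 → (9, 'dghhebefffae')
  6 → (4, 'dghhedghhebefffae')
  7 → (20, 'e')
  8 → (13, 'ebefffae')
  9 → (8, 'edghhebefffae')
  10 → (3, 'edghhedghhebefffae')
  11 → (15, 'efffae')
  12 → (18, 'fae')
  13 → (17, 'ffae')
  14 → (16, 'fffae')
  15 → (10, 'ghhebefffae')
  16 → (5, 'ghhedghhebefffae')
  17 → (12, 'hebefffae')
  18 → (7, 'hedghhebefffae')
  19 → (11, 'hhebefffae')
  20 → (6, 'hhedghhebefffae')

SA = [19, 0, 14, 1, 2, 9, 4, 20, 13, 8, 3, 15, 18, 17, 16, 10, 5, 12, 7, 11, 6]
i: (SA[i-1],SA[i]) lcp shared
  1: (19,0) 0 ''
  2: (0,14) 1 'b'
  3: (14,1) 0 ''
  4: (1,2) 1 'c'
  5: (2,9) 0 ''
  6: (9,4) 5 'dghhe'
  7: (4,20) 0 ''
  8: (20,13) 1 'e'
  9: (13,8) 1 'e'
  10: (8,3) 6 'edghhe'
  11: (3,15) 1 'e'
  12: (15,18) 0 ''
  13: (18,17) 1 'f'
  14: (17,16) 2 'ff'
  15: (16,10) 0 ''
  16: (10,5) 4 'ghhe'
  17: (5,12) 0 ''
  18: (12,7) 2 'he'
  19: (7,11) 1 'h'
  20: (11,6) 3 'hhe'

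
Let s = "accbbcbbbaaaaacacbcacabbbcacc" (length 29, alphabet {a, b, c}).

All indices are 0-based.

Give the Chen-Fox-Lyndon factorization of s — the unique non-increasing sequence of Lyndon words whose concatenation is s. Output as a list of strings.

emit factor 1: 'accbbcbbb' (i=0, period=9)
emit factor 2: 'aaaaacacbcacabbbcacc' (i=9, period=20)

["accbbcbbb", "aaaaacacbcacabbbcacc"]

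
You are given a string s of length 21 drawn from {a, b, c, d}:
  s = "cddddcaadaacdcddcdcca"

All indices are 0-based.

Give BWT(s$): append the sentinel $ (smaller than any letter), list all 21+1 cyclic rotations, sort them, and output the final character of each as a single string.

acdcaacdddad$adcdcdcdc

rank  rotation                last
    0  $cddddcaadaacdcddcdcca  a
    1  a$cddddcaadaacdcddcdcc  c
    2  aacdcddcdcca$cddddcaad  d
    3  aadaacdcddcdcca$cddddc  c
    4  acdcddcdcca$cddddcaada  a
    5  adaacdcddcdcca$cddddca  a
    6  ca$cddddcaadaacdcddcdc  c
    7  caadaacdcddcdcca$cdddd  d
    8  cca$cddddcaadaacdcddcd  d
    9  cdcca$cddddcaadaacdcdd  d
   10  cdcddcdcca$cddddcaadaa  a
   11  cddcdcca$cddddcaadaacd  d
   12  cddddcaadaacdcddcdcca$  $
   13  daacdcddcdcca$cddddcaa  a
   14  dcaadaacdcddcdcca$cddd  d
   15  dcca$cddddcaadaacdcddc  c
   16  dcdcca$cddddcaadaacdcd  d
   17  dcddcdcca$cddddcaadaac  c
   18  ddcaadaacdcddcdcca$cdd  d
   19  ddcdcca$cddddcaadaacdc  c
   20  dddcaadaacdcddcdcca$cd  d
   21  ddddcaadaacdcddcdcca$c  c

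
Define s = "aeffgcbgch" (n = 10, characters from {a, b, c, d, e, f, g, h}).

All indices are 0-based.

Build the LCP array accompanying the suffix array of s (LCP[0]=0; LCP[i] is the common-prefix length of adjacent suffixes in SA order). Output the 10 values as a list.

[0, 0, 0, 1, 0, 0, 1, 0, 2, 0]

rank→(start, suffix):
  0 → (0, 'aeffgcbgch')
  1 → (6, 'bgch')
  2 → (5, 'cbgch')
  3 → (8, 'ch')
  4 → (1, 'effgcbgch')
  5 → (2, 'ffgcbgch')
  6 → (3, 'fgcbgch')
  7 → (4, 'gcbgch')
  8 → (7, 'gch')
  9 → (9, 'h')

SA = [0, 6, 5, 8, 1, 2, 3, 4, 7, 9]
rank  pair      lcp
   1  s[0:],s[6:]  0  ''
   2  s[6:],s[5:]  0  ''
   3  s[5:],s[8:]  1  'c'
   4  s[8:],s[1:]  0  ''
   5  s[1:],s[2:]  0  ''
   6  s[2:],s[3:]  1  'f'
   7  s[3:],s[4:]  0  ''
   8  s[4:],s[7:]  2  'gc'
   9  s[7:],s[9:]  0  ''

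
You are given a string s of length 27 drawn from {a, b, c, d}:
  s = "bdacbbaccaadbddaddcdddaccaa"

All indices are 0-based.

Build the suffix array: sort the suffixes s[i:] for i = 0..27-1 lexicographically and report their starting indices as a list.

[26, 25, 9, 2, 22, 6, 10, 15, 5, 4, 0, 12, 24, 8, 3, 23, 7, 18, 1, 21, 14, 11, 17, 20, 13, 16, 19]

sorted suffixes:
  #0 SA[0]=26  'a'
  #1 SA[1]=25  'aa'
  #2 SA[2]=9  'aadbddaddcdddaccaa'
  #3 SA[3]=2  'acbbaccaadbddaddcdddaccaa'
  #4 SA[4]=22  'accaa'
  #5 SA[5]=6  'accaadbddaddcdddaccaa'
  #6 SA[6]=10  'adbddaddcdddaccaa'
  #7 SA[7]=15  'addcdddaccaa'
  #8 SA[8]=5  'baccaadbddaddcdddaccaa'
  #9 SA[9]=4  'bbaccaadbddaddcdddaccaa'
  #10 SA[10]=0  'bdacbbaccaadbddaddcdddaccaa'
  #11 SA[11]=12  'bddaddcdddaccaa'
  #12 SA[12]=24  'caa'
  #13 SA[13]=8  'caadbddaddcdddaccaa'
  #14 SA[14]=3  'cbbaccaadbddaddcdddaccaa'
  #15 SA[15]=23  'ccaa'
  #16 SA[16]=7  'ccaadbddaddcdddaccaa'
  #17 SA[17]=18  'cdddaccaa'
  #18 SA[18]=1  'dacbbaccaadbddaddcdddaccaa'
  #19 SA[19]=21  'daccaa'
  #20 SA[20]=14  'daddcdddaccaa'
  #21 SA[21]=11  'dbddaddcdddaccaa'
  #22 SA[22]=17  'dcdddaccaa'
  #23 SA[23]=20  'ddaccaa'
  #24 SA[24]=13  'ddaddcdddaccaa'
  #25 SA[25]=16  'ddcdddaccaa'
  #26 SA[26]=19  'dddaccaa'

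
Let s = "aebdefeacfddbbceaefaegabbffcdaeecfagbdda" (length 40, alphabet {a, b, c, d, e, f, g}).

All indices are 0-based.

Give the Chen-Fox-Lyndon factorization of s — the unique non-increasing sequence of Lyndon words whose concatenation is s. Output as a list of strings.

emit factor 1: 'aebdefe' (i=0, period=7)
emit factor 2: 'acfddbbceaefaeg' (i=7, period=15)
emit factor 3: 'abbffcdaeecfagbdd' (i=22, period=17)
emit factor 4: 'a' (i=39, period=1)

["aebdefe", "acfddbbceaefaeg", "abbffcdaeecfagbdd", "a"]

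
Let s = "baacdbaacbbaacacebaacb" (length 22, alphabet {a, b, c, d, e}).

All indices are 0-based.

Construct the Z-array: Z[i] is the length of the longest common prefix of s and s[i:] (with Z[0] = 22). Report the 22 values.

[22, 0, 0, 0, 0, 4, 0, 0, 0, 1, 4, 0, 0, 0, 0, 0, 0, 4, 0, 0, 0, 1]

Z[0]=22
i=1: outside box; Z[1]=0
i=2: outside box; Z[2]=0
i=3: outside box; Z[3]=0
i=4: outside box; Z[4]=0
i=5: outside box; Z[5]=4 grow→box=[5,9)
i=6: min(r-i=3, Z[1]=0)=0; Z[6]=0
i=7: min(r-i=2, Z[2]=0)=0; Z[7]=0
i=8: min(r-i=1, Z[3]=0)=0; Z[8]=0
i=9: outside box; Z[9]=1 grow→box=[9,10)
i=10: outside box; Z[10]=4 grow→box=[10,14)
i=11: min(r-i=3, Z[1]=0)=0; Z[11]=0
i=12: min(r-i=2, Z[2]=0)=0; Z[12]=0
i=13: min(r-i=1, Z[3]=0)=0; Z[13]=0
i=14: outside box; Z[14]=0
i=15: outside box; Z[15]=0
i=16: outside box; Z[16]=0
i=17: outside box; Z[17]=4 grow→box=[17,21)
i=18: min(r-i=3, Z[1]=0)=0; Z[18]=0
i=19: min(r-i=2, Z[2]=0)=0; Z[19]=0
i=20: min(r-i=1, Z[3]=0)=0; Z[20]=0
i=21: outside box; Z[21]=1 grow→box=[21,22)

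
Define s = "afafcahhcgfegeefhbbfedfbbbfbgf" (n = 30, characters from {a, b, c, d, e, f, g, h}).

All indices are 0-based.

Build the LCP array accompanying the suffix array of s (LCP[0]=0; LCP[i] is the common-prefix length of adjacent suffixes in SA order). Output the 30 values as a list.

rank | idx | suffix
   0 |   0 | afafcahhcgfegeefhbbfedfbbbfbgf
   1 |   2 | afcahhcgfegeefhbbfedfbbbfbgf
   2 |   5 | ahhcgfegeefhbbfedfbbbfbgf
   3 |  23 | bbbfbgf
   4 |  24 | bbfbgf
   5 |  17 | bbfedfbbbfbgf
   6 |  25 | bfbgf
   7 |  18 | bfedfbbbfbgf
   8 |  27 | bgf
   9 |   4 | cahhcgfegeefhbbfedfbbbfbgf
  10 |   8 | cgfegeefhbbfedfbbbfbgf
  11 |  21 | dfbbbfbgf
  12 |  20 | edfbbbfbgf
  13 |  13 | eefhbbfedfbbbfbgf
  14 |  14 | efhbbfedfbbbfbgf
  15 |  11 | egeefhbbfedfbbbfbgf
  16 |  29 | f
  17 |   1 | fafcahhcgfegeefhbbfedfbbbfbgf
  18 |  22 | fbbbfbgf
  19 |  26 | fbgf
  20 |   3 | fcahhcgfegeefhbbfedfbbbfbgf
  21 |  19 | fedfbbbfbgf
  22 |  10 | fegeefhbbfedfbbbfbgf
  23 |  15 | fhbbfedfbbbfbgf
  24 |  12 | geefhbbfedfbbbfbgf
  25 |  28 | gf
  26 |   9 | gfegeefhbbfedfbbbfbgf
  27 |  16 | hbbfedfbbbfbgf
  28 |   7 | hcgfegeefhbbfedfbbbfbgf
  29 |   6 | hhcgfegeefhbbfedfbbbfbgf

SA = [0, 2, 5, 23, 24, 17, 25, 18, 27, 4, 8, 21, 20, 13, 14, 11, 29, 1, 22, 26, 3, 19, 10, 15, 12, 28, 9, 16, 7, 6]
rank  pair      lcp
   1  s[0:],s[2:]  2  'af'
   2  s[2:],s[5:]  1  'a'
   3  s[5:],s[23:]  0  ''
   4  s[23:],s[24:]  2  'bb'
   5  s[24:],s[17:]  3  'bbf'
   6  s[17:],s[25:]  1  'b'
   7  s[25:],s[18:]  2  'bf'
   8  s[18:],s[27:]  1  'b'
   9  s[27:],s[4:]  0  ''
  10  s[4:],s[8:]  1  'c'
  11  s[8:],s[21:]  0  ''
  12  s[21:],s[20:]  0  ''
  13  s[20:],s[13:]  1  'e'
  14  s[13:],s[14:]  1  'e'
  15  s[14:],s[11:]  1  'e'
  16  s[11:],s[29:]  0  ''
  17  s[29:],s[1:]  1  'f'
  18  s[1:],s[22:]  1  'f'
  19  s[22:],s[26:]  2  'fb'
  20  s[26:],s[3:]  1  'f'
  21  s[3:],s[19:]  1  'f'
  22  s[19:],s[10:]  2  'fe'
  23  s[10:],s[15:]  1  'f'
  24  s[15:],s[12:]  0  ''
  25  s[12:],s[28:]  1  'g'
  26  s[28:],s[9:]  2  'gf'
  27  s[9:],s[16:]  0  ''
  28  s[16:],s[7:]  1  'h'
  29  s[7:],s[6:]  1  'h'

[0, 2, 1, 0, 2, 3, 1, 2, 1, 0, 1, 0, 0, 1, 1, 1, 0, 1, 1, 2, 1, 1, 2, 1, 0, 1, 2, 0, 1, 1]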